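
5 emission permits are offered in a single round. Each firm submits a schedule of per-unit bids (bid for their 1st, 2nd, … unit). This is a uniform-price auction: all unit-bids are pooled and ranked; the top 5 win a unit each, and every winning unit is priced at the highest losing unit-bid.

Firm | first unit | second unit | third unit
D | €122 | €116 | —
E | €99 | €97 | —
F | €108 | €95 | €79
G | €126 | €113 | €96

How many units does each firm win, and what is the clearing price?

D 2, F 1, G 2; clearing price €99

Merging the schedules and taking the best 5: 126 (G-1), 122 (D-1), 116 (D-2), 113 (G-2), 108 (F-1)
The (k+1)-th unit-bid is €99.
Allocation: D 2, F 1, G 2.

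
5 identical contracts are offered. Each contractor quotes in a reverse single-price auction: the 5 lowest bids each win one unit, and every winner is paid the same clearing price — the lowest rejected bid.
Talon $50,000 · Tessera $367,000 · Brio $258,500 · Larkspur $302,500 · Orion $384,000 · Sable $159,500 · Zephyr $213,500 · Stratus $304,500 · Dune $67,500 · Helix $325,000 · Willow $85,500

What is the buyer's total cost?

Total cost: $1,292,500

Ordering the bids: 50,000 (Talon), 67,500 (Dune), 85,500 (Willow), 159,500 (Sable), 213,500 (Zephyr), 258,500 (Brio), 302,500 (Larkspur), …
Lowest 5: Talon, Dune, Willow, Sable, Zephyr.
Clearing price = lowest rejected bid = $258,500.
Total cost = 5 × $258,500 = $1,292,500.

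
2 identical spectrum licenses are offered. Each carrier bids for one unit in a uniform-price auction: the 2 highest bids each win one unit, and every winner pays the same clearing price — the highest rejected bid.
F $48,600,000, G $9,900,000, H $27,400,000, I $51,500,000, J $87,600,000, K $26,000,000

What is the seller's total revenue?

Total revenue: $97,200,000

Ordering the bids: 87,600,000 (J), 51,500,000 (I), 48,600,000 (F), 27,400,000 (H), …
Winners (2 units): J, I.
Clearing price = highest rejected bid = $48,600,000.
Total revenue = 2 × $48,600,000 = $97,200,000.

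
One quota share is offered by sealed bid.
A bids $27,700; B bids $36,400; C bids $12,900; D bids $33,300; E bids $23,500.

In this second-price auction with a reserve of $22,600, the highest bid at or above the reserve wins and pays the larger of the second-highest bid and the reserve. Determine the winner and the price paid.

Bids ranked: 36,400 (B) > 33,300 (D) > 27,700 (A) > 23,500 (E) > 12,900 (C)
Highest eligible bid: B at $36,400.
Second-highest bid $33,300 exceeds the reserve $22,600 → payment $33,300.

B pays $33,300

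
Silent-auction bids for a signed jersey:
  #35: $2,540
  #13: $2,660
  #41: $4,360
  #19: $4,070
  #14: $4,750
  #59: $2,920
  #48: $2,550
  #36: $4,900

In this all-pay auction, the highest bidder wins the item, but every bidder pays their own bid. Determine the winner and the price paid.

Rule: the highest bidder wins the item, but every bidder pays their own bid.
Bids ranked: 4,900 (#36) > 4,750 (#14) > 4,360 (#41) > 4,070 (#19) > 2,920 (#59) > 2,660 (#13) > …
#36 wins with the top bid; all bids are sunk regardless.

#36 pays $4,900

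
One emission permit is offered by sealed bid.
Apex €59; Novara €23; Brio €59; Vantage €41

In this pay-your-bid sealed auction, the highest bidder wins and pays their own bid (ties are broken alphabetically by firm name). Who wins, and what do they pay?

Apex pays €59

Rule: the highest bidder wins and pays their own bid.
Bids in order: 59 (Apex) > 59 (Brio) > 41 (Vantage) > 23 (Novara)
Apex and Brio tie at €59; tie-break gives it to Apex.
First-price: Apex pays what they bid, €59.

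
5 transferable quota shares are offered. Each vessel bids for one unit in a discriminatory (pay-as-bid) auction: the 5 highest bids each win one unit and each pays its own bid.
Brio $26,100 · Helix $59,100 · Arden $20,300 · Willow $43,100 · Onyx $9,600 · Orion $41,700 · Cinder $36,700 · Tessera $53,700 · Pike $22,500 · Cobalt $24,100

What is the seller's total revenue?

Ordering the bids: 59,100 (Helix), 53,700 (Tessera), 43,100 (Willow), 41,700 (Orion), 36,700 (Cinder), 26,100 (Brio), 24,100 (Cobalt), …
Winners (5 units): Helix, Tessera, Willow, Orion, Cinder.
Total revenue = 59,100 + 53,700 + 43,100 + 41,700 + 36,700 = $234,300.

Total revenue: $234,300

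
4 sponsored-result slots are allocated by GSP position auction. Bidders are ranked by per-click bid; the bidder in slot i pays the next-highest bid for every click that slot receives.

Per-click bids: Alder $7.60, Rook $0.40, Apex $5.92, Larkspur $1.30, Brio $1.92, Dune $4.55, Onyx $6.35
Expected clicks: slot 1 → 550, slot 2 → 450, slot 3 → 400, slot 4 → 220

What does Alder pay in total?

Ranked by bid: $7.60 (Alder) > $6.35 (Onyx) > $5.92 (Apex) > $4.55 (Dune) > $1.92 (Brio) > …
Alder holds slot 1 → pays next bid $6.35 × 550 clicks = $3492.50.

Alder pays $3492.50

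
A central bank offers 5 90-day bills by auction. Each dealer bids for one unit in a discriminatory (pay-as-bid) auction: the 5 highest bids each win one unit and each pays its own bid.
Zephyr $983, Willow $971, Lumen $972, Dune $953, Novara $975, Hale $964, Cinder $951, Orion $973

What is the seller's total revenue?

Total revenue: $4,874

Sorting: 983 (Zephyr), 975 (Novara), 973 (Orion), 972 (Lumen), 971 (Willow), 964 (Hale), 953 (Dune), …
The 5 highest are Zephyr, Novara, Orion, Lumen, Willow.
Total revenue = 983 + 975 + 973 + 972 + 971 = $4,874.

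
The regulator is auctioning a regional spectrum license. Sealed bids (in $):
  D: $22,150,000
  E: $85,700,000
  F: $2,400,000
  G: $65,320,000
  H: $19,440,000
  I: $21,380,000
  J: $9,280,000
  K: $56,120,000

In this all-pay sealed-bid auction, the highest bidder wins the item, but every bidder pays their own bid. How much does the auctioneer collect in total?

Sorting bids: 85,700,000 (E) > 65,320,000 (G) > 56,120,000 (K) > 22,150,000 (D) > 21,380,000 (I) > 19,440,000 (H) > …
E wins with the top bid; all bids are sunk regardless.
Every bidder forfeits their bid regardless of winning.
Revenue = 22,150,000 + 85,700,000 + 2,400,000 + 65,320,000 + 19,440,000 + 21,380,000 + 9,280,000 + 56,120,000 = $281,790,000.

Total revenue: $281,790,000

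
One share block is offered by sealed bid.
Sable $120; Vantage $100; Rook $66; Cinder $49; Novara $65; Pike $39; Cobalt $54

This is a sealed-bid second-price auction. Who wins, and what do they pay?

Rule: the highest bidder wins and pays the second-highest bid.
Bids in order: 120 (Sable) > 100 (Vantage) > 66 (Rook) > 65 (Novara) > 54 (Cobalt) > 49 (Cinder) > …
Sable wins with the highest bid; price is set by the runner-up at $100.

Sable pays $100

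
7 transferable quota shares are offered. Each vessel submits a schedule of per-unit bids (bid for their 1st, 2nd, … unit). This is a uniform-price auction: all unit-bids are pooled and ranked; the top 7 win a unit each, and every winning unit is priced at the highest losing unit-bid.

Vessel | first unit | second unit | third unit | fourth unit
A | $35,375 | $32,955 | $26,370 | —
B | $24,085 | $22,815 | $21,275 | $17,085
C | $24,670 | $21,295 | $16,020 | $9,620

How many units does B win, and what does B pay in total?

B: 2 units, pays $42,550

Pooled unit-bids ranked (top 7): 35,375 (A-1), 32,955 (A-2), 26,370 (A-3), 24,670 (C-1), 24,085 (B-1), 22,815 (B-2), 21,295 (C-2)
Highest rejected unit-bid = $21,275.
B wins 2 unit(s) at $21,275 each.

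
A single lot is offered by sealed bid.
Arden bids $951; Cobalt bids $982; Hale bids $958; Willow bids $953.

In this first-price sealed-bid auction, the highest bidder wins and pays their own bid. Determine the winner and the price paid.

Cobalt pays $982

Bids in order: 982 (Cobalt) > 958 (Hale) > 953 (Willow) > 951 (Arden)
Cobalt is highest → pays own bid, $982.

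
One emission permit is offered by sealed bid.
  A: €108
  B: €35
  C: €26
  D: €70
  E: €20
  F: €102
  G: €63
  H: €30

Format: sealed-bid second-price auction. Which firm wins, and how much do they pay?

A pays €102

Sealed-bid second-price auction: the highest bidder wins and pays the second-highest bid.
Bids in order: 108 (A) > 102 (F) > 70 (D) > 63 (G) > 35 (B) > 30 (H) > …
Second-price: A pays F's bid of €102.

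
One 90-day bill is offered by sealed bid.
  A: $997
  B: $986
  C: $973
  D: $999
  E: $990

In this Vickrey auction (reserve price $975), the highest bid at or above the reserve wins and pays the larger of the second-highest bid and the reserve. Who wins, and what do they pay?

Sorting bids: 999 (D) > 997 (A) > 990 (E) > 986 (B) > 973 (C)
D has the top bid at or above the reserve ($999).
Second-highest bid $997 exceeds the reserve $975 → payment $997.

D pays $997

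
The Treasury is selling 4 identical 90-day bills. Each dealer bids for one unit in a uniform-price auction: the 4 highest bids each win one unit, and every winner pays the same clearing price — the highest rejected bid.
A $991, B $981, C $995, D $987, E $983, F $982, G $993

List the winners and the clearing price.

Ordering the bids: 995 (C), 993 (G), 991 (A), 987 (D), 983 (E), 982 (F), …
Top 4: C, G, A, D.
Highest unsuccessful bid: $983 → clearing price.

C, G, A, D; each pays $983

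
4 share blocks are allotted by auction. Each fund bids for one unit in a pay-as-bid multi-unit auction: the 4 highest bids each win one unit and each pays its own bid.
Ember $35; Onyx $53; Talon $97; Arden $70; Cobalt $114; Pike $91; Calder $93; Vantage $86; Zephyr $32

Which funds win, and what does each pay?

Bids ranked high→low: 114 (Cobalt), 97 (Talon), 93 (Calder), 91 (Pike), 86 (Vantage), 70 (Arden), …
The 4 highest are Cobalt, Talon, Calder, Pike.
Each winner pays its own bid: Cobalt $114, Talon $97, Calder $93, Pike $91.

Cobalt $114, Talon $97, Calder $93, Pike $91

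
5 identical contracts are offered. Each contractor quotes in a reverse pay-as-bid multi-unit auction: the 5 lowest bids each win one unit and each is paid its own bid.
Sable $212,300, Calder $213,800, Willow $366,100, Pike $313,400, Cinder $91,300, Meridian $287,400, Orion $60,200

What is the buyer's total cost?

Total cost: $865,000

Bids ranked low→high: 60,200 (Orion), 91,300 (Cinder), 212,300 (Sable), 213,800 (Calder), 287,400 (Meridian), 313,400 (Pike), 366,100 (Willow)
Winners (5 units): Orion, Cinder, Sable, Calder, Meridian.
Total cost = 60,200 + 91,300 + 212,300 + 213,800 + 287,400 = $865,000.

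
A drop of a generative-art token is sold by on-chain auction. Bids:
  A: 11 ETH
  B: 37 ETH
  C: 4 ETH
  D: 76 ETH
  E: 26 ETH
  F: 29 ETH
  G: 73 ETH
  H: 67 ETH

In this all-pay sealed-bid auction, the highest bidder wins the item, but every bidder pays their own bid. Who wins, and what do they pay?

D pays 76 ETH

Sorting bids: 76 (D) > 73 (G) > 67 (H) > 37 (B) > 29 (F) > 26 (E) > …
D wins with the top bid; all bids are sunk regardless.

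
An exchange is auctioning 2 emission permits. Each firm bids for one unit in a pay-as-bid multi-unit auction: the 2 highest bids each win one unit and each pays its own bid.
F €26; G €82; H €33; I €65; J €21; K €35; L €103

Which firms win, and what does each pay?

L €103, G €82

Ordering the bids: 103 (L), 82 (G), 65 (I), 35 (K), …
Winners (2 units): L, G.
Each winner pays its own bid: L €103, G €82.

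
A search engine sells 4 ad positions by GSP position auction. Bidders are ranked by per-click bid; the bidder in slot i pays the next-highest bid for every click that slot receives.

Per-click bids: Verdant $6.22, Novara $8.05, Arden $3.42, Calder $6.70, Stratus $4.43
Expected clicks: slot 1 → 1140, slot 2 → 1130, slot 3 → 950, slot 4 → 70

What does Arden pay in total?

Arden pays $0.00

Ranked by bid: $8.05 (Novara) > $6.70 (Calder) > $6.22 (Verdant) > $4.43 (Stratus) > $3.42 (Arden)
Arden ranks below slot 4 → no slot, pays nothing.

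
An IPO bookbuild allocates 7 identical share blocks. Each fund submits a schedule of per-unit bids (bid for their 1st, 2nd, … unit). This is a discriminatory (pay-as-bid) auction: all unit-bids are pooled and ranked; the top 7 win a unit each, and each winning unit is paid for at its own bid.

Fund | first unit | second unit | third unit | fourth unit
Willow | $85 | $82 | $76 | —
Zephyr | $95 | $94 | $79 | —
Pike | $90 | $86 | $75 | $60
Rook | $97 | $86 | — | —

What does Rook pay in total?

Rook pays $183

Merging the schedules and taking the best 7: 97 (Rook-1), 95 (Zephyr-1), 94 (Zephyr-2), 90 (Pike-1), 86 (Pike-2), 86 (Rook-2), 85 (Willow-1)
Next rejected bid: $82 (not a price — pay-as-bid).
Rook's winning unit-bids: 97 + 86 = $183.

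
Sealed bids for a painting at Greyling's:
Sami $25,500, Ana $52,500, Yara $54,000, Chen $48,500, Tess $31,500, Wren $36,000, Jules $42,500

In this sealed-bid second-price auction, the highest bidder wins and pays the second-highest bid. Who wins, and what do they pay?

Sealed-bid second-price auction: the highest bidder wins and pays the second-highest bid.
Bids ranked: 54,000 (Yara) > 52,500 (Ana) > 48,500 (Chen) > 42,500 (Jules) > 36,000 (Wren) > 31,500 (Tess) > …
Second-price: Yara pays Ana's bid of $52,500.

Yara pays $52,500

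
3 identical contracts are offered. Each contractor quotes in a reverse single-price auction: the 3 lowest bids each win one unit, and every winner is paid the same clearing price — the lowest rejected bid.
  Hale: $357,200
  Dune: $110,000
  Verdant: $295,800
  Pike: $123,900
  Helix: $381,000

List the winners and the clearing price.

Sorting: 110,000 (Dune), 123,900 (Pike), 295,800 (Verdant), 357,200 (Hale), 381,000 (Helix)
Winners (3 units): Dune, Pike, Verdant.
First losing bid is Hale's $357,200, which sets the uniform price.

Dune, Pike, Verdant; each is paid $357,200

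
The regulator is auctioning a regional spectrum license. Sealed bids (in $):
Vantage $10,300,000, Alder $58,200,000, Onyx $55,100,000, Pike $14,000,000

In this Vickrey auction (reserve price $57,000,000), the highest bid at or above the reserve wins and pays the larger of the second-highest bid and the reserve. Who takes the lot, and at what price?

Alder pays $57,000,000

Sorting bids: 58,200,000 (Alder) > 55,100,000 (Onyx) > 14,000,000 (Pike) > 10,300,000 (Vantage)
Highest eligible bid: Alder at $58,200,000.
max(second-highest $55,100,000, reserve $57,000,000) = $57,000,000.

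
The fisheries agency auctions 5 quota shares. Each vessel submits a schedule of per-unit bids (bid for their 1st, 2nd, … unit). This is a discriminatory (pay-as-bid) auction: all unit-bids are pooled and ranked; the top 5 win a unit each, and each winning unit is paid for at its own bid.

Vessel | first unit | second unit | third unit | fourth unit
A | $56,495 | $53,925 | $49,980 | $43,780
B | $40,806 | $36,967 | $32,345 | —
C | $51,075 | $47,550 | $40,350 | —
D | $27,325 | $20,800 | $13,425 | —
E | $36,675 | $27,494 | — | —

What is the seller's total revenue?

Total revenue: $259,025

All unit-bids, highest first — top 5: 56,495 (A-1), 53,925 (A-2), 51,075 (C-1), 49,980 (A-3), 47,550 (C-2)
Next rejected bid: $43,780 (not a price — pay-as-bid).
Each winning unit pays its own bid.
Revenue = 56,495 + 53,925 + 51,075 + 49,980 + 47,550 = $259,025.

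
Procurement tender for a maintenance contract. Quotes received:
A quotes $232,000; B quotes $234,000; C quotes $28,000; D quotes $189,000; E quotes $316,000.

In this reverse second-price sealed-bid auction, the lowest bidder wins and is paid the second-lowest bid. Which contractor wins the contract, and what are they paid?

C is paid $189,000

Bids in order: 28,000 (C) < 189,000 (D) < 232,000 (A) < 234,000 (B) < 316,000 (E)
C is lowest; is paid the second-lowest bid, $189,000.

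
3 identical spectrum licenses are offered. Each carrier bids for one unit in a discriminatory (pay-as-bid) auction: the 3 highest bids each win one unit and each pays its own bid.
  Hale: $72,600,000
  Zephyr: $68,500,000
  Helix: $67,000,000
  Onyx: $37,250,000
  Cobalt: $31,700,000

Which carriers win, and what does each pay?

Sorting: 72,600,000 (Hale), 68,500,000 (Zephyr), 67,000,000 (Helix), 37,250,000 (Onyx), 31,700,000 (Cobalt)
Winners (3 units): Hale, Zephyr, Helix.
Each winner pays its own bid: Hale $72,600,000, Zephyr $68,500,000, Helix $67,000,000.

Hale $72,600,000, Zephyr $68,500,000, Helix $67,000,000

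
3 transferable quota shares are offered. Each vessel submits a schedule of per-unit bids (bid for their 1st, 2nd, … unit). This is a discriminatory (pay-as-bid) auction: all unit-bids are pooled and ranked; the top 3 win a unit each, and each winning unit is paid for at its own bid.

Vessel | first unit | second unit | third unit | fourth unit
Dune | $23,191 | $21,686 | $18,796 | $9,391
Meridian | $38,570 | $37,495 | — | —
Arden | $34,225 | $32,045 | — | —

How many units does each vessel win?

Arden 1, Meridian 2

Pooled unit-bids ranked (top 3): 38,570 (Meridian-1), 37,495 (Meridian-2), 34,225 (Arden-1)
Next rejected bid: $32,045 (not a price — pay-as-bid).
Allocation: Arden 1, Meridian 2.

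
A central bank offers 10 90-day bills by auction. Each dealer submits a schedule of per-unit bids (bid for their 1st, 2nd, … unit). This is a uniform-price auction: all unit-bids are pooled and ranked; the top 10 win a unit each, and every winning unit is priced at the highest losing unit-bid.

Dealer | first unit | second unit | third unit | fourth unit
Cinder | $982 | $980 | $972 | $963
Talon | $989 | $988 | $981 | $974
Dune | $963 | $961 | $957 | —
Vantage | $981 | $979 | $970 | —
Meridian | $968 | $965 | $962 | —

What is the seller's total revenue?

Total revenue: $9,680

All unit-bids, highest first — top 10: 989 (Talon-1), 988 (Talon-2), 982 (Cinder-1), 981 (Talon-3), 981 (Vantage-1), 980 (Cinder-2), 979 (Vantage-2), 974 (Talon-4), 972 (Cinder-3), 970 (Vantage-3)
Highest rejected unit-bid = $968.
Allocation: Cinder 3, Talon 4, Vantage 3. Every unit priced at $968.
Revenue = 10 × 968 = $9,680.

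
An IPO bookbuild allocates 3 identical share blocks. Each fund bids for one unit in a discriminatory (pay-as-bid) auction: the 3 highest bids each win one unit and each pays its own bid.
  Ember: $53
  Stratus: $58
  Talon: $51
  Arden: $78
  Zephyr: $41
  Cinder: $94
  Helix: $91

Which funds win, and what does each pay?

Ordering the bids: 94 (Cinder), 91 (Helix), 78 (Arden), 58 (Stratus), 53 (Ember), …
Winners (3 units): Cinder, Helix, Arden.
Each winner pays its own bid: Cinder $94, Helix $91, Arden $78.

Cinder $94, Helix $91, Arden $78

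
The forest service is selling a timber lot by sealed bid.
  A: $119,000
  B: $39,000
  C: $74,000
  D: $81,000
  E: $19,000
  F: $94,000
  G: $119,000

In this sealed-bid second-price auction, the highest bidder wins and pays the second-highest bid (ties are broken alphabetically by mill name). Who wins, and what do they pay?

Sorting bids: 119,000 (A) > 119,000 (G) > 94,000 (F) > 81,000 (D) > 74,000 (C) > 39,000 (B) > …
A and G tie at $119,000; tie-break gives it to A.
A is highest; pays the second-highest bid, $119,000.

A pays $119,000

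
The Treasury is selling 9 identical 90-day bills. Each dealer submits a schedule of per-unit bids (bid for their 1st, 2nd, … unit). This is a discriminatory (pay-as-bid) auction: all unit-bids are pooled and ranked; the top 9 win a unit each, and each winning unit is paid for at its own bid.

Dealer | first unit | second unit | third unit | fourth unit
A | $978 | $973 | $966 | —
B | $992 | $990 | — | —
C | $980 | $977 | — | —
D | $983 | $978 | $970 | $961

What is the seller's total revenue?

Pooled unit-bids ranked (top 9): 992 (B-1), 990 (B-2), 983 (D-1), 980 (C-1), 978 (A-1), 978 (D-2), 977 (C-2), 973 (A-2), 970 (D-3)
Next rejected bid: $966 (not a price — pay-as-bid).
Each winning unit pays its own bid.
Revenue = 992 + 990 + 983 + 980 + 978 + 978 + 977 + 973 + 970 = $8,821.

Total revenue: $8,821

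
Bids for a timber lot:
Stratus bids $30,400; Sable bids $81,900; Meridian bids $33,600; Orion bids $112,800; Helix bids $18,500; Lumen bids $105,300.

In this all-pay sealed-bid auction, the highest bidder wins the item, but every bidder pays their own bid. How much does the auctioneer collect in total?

Bids ranked: 112,800 (Orion) > 105,300 (Lumen) > 81,900 (Sable) > 33,600 (Meridian) > 30,400 (Stratus) > 18,500 (Helix)
Every bidder forfeits their bid regardless of winning.
Revenue = 30,400 + 81,900 + 33,600 + 112,800 + 18,500 + 105,300 = $382,500.

Total revenue: $382,500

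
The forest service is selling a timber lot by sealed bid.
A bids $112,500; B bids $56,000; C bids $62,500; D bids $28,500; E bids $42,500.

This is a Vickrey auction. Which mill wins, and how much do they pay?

A pays $62,500

Bids ranked: 112,500 (A) > 62,500 (C) > 56,000 (B) > 42,500 (E) > 28,500 (D)
Second-price: A pays C's bid of $62,500.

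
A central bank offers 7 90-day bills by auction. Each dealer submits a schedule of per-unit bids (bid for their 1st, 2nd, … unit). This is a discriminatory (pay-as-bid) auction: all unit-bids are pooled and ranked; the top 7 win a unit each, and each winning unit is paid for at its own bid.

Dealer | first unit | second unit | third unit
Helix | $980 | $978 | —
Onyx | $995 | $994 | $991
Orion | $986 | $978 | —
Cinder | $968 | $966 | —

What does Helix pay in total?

Helix pays $1,958

All unit-bids, highest first — top 7: 995 (Onyx-1), 994 (Onyx-2), 991 (Onyx-3), 986 (Orion-1), 980 (Helix-1), 978 (Helix-2), 978 (Orion-2)
Next rejected bid: $968 (not a price — pay-as-bid).
Helix's winning unit-bids: 980 + 978 = $1,958.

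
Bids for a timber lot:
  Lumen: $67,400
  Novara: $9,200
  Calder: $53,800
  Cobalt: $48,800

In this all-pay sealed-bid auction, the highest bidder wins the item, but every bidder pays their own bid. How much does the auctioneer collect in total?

Bids ranked: 67,400 (Lumen) > 53,800 (Calder) > 48,800 (Cobalt) > 9,200 (Novara)
Every bidder forfeits their bid regardless of winning.
Revenue = 67,400 + 9,200 + 53,800 + 48,800 = $179,200.

Total revenue: $179,200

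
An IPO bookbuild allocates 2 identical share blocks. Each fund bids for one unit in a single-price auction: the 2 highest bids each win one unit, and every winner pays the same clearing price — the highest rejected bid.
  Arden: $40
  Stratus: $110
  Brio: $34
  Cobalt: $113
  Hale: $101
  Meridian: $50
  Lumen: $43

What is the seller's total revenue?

Sorting: 113 (Cobalt), 110 (Stratus), 101 (Hale), 50 (Meridian), …
Top 2: Cobalt, Stratus.
First losing bid is Hale's $101, which sets the uniform price.
Total revenue = 2 × $101 = $202.

Total revenue: $202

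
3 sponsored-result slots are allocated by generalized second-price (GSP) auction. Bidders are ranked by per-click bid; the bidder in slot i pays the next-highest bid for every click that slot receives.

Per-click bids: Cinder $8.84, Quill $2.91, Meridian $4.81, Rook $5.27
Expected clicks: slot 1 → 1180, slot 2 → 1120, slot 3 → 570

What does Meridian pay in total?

Meridian pays $1658.70

Ranked by bid: $8.84 (Cinder) > $5.27 (Rook) > $4.81 (Meridian) > $2.91 (Quill)
Meridian holds slot 3 → pays next bid $2.91 × 570 clicks = $1658.70.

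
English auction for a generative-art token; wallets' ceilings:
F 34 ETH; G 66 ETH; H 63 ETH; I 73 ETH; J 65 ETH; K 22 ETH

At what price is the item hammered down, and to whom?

I wins at 66 ETH

Limits ranked: 73 (I) > 66 (G) > 65 (J) > 63 (H) > 34 (F) > 22 (K)
Once the price passes 66 ETH, only I is left; the hammer falls at G's limit of 66 ETH.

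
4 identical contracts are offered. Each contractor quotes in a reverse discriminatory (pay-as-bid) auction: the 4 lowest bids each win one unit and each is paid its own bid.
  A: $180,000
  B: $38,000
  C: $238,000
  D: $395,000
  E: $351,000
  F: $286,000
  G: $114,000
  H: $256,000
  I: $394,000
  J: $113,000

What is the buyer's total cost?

Total cost: $445,000

Bids ranked low→high: 38,000 (B), 113,000 (J), 114,000 (G), 180,000 (A), 238,000 (C), 256,000 (H), …
Lowest 4: B, J, G, A.
Total cost = 38,000 + 113,000 + 114,000 + 180,000 = $445,000.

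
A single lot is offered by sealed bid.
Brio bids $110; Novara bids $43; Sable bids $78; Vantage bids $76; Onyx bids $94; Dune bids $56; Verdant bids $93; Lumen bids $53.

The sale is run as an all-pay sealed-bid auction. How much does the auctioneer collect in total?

Rule: the highest bidder wins the item, but every bidder pays their own bid.
Bids ranked: 110 (Brio) > 94 (Onyx) > 93 (Verdant) > 78 (Sable) > 76 (Vantage) > 56 (Dune) > …
Every bidder forfeits their bid regardless of winning.
Revenue = 110 + 43 + 78 + 76 + 94 + 56 + 93 + 53 = $603.

Total revenue: $603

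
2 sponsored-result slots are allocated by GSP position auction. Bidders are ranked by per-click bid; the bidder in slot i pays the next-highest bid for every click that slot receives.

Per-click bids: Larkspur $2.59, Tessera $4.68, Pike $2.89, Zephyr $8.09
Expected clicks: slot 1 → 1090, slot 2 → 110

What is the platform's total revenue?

Total revenue: $5419.10

Sorting advertisers: $8.09 (Zephyr) > $4.68 (Tessera) > $2.89 (Pike) > …
Slot 1: Zephyr pays $4.68 × 1090 = $5101.20
Slot 2: Tessera pays $2.89 × 110 = $317.90
Total = $5419.10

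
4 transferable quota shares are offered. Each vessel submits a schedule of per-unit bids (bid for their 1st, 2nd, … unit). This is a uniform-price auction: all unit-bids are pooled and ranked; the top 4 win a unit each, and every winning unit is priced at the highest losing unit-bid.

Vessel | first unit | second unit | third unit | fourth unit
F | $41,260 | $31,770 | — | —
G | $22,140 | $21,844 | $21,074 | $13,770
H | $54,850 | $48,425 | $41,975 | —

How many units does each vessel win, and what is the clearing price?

F 1, H 3; clearing price $31,770

Pooled unit-bids ranked (top 4): 54,850 (H-1), 48,425 (H-2), 41,975 (H-3), 41,260 (F-1)
First bid not allocated: $31,770.
Allocation: F 1, H 3.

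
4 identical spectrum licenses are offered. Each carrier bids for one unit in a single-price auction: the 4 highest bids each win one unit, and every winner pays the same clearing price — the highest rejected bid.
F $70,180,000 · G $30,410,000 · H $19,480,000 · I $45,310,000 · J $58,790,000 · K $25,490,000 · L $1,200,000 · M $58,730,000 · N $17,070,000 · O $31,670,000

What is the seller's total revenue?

Total revenue: $126,680,000

Ordering the bids: 70,180,000 (F), 58,790,000 (J), 58,730,000 (M), 45,310,000 (I), 31,670,000 (O), 30,410,000 (G), …
The 4 highest are F, J, M, I.
Clearing price = highest rejected bid = $31,670,000.
Total revenue = 4 × $31,670,000 = $126,680,000.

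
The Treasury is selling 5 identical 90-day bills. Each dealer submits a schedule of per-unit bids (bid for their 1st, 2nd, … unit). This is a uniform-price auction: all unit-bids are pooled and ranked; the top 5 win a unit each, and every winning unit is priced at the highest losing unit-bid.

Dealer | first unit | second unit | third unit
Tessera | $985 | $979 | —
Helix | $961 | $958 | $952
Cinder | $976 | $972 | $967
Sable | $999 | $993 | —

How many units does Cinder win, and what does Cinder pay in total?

Pooled unit-bids ranked (top 5): 999 (Sable-1), 993 (Sable-2), 985 (Tessera-1), 979 (Tessera-2), 976 (Cinder-1)
Highest rejected unit-bid = $972.
Cinder wins 1 unit(s) at $972 each.

Cinder: 1 unit, pays $972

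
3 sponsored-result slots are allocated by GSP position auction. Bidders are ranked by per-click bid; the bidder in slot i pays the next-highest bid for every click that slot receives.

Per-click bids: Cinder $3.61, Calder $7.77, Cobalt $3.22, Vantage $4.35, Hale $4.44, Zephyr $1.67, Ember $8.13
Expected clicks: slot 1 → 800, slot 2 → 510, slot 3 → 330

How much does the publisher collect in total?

Total revenue: $9915.90

Per-click bids in order: $8.13 (Ember) > $7.77 (Calder) > $4.44 (Hale) > $4.35 (Vantage) > …
Slot 1: Ember pays $7.77 × 800 = $6216.00
Slot 2: Calder pays $4.44 × 510 = $2264.40
Slot 3: Hale pays $4.35 × 330 = $1435.50
Total = $9915.90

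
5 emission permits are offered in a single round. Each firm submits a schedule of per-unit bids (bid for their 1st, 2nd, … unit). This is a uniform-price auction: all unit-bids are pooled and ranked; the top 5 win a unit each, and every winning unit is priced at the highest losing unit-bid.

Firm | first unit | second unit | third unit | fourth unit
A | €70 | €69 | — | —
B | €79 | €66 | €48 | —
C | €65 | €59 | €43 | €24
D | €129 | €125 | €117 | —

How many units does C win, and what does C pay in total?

C: 0 units, pays €0

Merging the schedules and taking the best 5: 129 (D-1), 125 (D-2), 117 (D-3), 79 (B-1), 70 (A-1)
The (k+1)-th unit-bid is €69.
C wins 0 unit(s) at €69 each.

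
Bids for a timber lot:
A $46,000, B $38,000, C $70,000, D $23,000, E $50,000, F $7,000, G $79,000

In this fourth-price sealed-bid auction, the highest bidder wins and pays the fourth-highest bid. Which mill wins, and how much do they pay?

G pays $46,000

Sorting bids: 79,000 (G) > 70,000 (C) > 50,000 (E) > 46,000 (A) > 38,000 (B) > 23,000 (D) > …
G wins; payment is bid #4 in the ranking = $46,000.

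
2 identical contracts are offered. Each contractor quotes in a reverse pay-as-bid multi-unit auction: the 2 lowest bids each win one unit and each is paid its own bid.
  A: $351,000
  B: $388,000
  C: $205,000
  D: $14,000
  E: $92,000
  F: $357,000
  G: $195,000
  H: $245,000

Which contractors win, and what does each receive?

D $14,000, E $92,000

Sorting: 14,000 (D), 92,000 (E), 195,000 (G), 205,000 (C), …
Lowest 2: D, E.
Each winner is paid its own bid: D $14,000, E $92,000.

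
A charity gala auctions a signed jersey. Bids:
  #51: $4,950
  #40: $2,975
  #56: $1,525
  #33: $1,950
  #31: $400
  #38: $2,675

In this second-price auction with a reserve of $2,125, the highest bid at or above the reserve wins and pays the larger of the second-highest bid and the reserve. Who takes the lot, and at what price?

#51 pays $2,975

Bids in order: 4,950 (#51) > 2,975 (#40) > 2,675 (#38) > 1,950 (#33) > 1,525 (#56) > 400 (#31)
Highest eligible bid: #51 at $4,950.
max(second-highest $2,975, reserve $2,125) = $2,975; the reserve does not bind.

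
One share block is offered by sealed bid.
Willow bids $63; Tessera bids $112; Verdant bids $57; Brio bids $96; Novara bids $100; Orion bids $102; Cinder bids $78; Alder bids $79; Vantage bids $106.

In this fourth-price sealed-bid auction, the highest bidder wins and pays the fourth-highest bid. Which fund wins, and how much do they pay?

Bids ranked: 112 (Tessera) > 106 (Vantage) > 102 (Orion) > 100 (Novara) > 96 (Brio) > 79 (Alder) > …
Tessera is highest; pays the fourth-highest bid, $100.

Tessera pays $100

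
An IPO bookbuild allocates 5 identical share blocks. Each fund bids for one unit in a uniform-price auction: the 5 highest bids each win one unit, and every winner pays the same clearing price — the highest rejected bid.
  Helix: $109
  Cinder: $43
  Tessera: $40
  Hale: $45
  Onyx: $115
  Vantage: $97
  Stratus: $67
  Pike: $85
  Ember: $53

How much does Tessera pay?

Tessera pays $0

Sorting: 115 (Onyx), 109 (Helix), 97 (Vantage), 85 (Pike), 67 (Stratus), 53 (Ember), 45 (Hale), …
The 5 highest are Onyx, Helix, Vantage, Pike, Stratus.
Highest unsuccessful bid: $53 → clearing price.
Tessera does not win → pays $0.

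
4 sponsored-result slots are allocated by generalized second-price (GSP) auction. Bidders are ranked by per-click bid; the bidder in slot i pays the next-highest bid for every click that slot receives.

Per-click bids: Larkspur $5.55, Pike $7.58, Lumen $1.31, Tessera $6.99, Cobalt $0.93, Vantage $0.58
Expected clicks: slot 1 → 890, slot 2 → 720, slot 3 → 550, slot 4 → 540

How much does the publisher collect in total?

Ranked by bid: $7.58 (Pike) > $6.99 (Tessera) > $5.55 (Larkspur) > $1.31 (Lumen) > $0.93 (Cobalt) > …
Slot 1: Pike pays $6.99 × 890 = $6221.10
Slot 2: Tessera pays $5.55 × 720 = $3996.00
Slot 3: Larkspur pays $1.31 × 550 = $720.50
Slot 4: Lumen pays $0.93 × 540 = $502.20
Total = $11439.80

Total revenue: $11439.80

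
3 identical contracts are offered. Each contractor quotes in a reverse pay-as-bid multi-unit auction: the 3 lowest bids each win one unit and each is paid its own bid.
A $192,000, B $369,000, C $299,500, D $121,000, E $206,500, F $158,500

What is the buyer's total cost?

Sorting: 121,000 (D), 158,500 (F), 192,000 (A), 206,500 (E), 299,500 (C), …
Winners (3 units): D, F, A.
Total cost = 121,000 + 158,500 + 192,000 = $471,500.

Total cost: $471,500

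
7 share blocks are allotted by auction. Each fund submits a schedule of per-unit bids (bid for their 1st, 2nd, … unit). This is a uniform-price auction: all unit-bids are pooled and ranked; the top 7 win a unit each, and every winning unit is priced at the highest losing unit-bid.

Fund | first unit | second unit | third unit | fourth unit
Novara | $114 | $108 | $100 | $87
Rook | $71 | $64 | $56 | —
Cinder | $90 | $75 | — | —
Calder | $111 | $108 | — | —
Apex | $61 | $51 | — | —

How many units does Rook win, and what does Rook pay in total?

Rook: 0 units, pays $0

Pooled unit-bids ranked (top 7): 114 (Novara-1), 111 (Calder-1), 108 (Novara-2), 108 (Calder-2), 100 (Novara-3), 90 (Cinder-1), 87 (Novara-4)
Highest rejected unit-bid = $75.
Rook wins 0 unit(s) at $75 each.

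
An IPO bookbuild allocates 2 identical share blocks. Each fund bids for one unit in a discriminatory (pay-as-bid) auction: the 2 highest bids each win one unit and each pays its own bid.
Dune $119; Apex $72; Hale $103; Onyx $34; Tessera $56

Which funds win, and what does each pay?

Sorting: 119 (Dune), 103 (Hale), 72 (Apex), 56 (Tessera), …
Winners (2 units): Dune, Hale.
Each winner pays its own bid: Dune $119, Hale $103.

Dune $119, Hale $103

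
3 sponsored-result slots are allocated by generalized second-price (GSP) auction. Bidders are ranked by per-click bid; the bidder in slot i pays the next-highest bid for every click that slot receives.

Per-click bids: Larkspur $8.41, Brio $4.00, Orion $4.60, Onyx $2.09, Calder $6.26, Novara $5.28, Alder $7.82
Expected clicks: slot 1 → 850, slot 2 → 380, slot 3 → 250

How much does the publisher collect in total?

Ranked by bid: $8.41 (Larkspur) > $7.82 (Alder) > $6.26 (Calder) > $5.28 (Novara) > …
Slot 1: Larkspur pays $7.82 × 850 = $6647.00
Slot 2: Alder pays $6.26 × 380 = $2378.80
Slot 3: Calder pays $5.28 × 250 = $1320.00
Total = $10345.80

Total revenue: $10345.80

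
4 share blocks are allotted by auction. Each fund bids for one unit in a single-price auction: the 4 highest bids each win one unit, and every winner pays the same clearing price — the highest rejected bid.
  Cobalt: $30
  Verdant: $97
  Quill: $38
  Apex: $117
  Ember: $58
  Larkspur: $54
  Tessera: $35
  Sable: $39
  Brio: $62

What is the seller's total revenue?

Total revenue: $216

Bids ranked high→low: 117 (Apex), 97 (Verdant), 62 (Brio), 58 (Ember), 54 (Larkspur), 39 (Sable), …
Winners (4 units): Apex, Verdant, Brio, Ember.
First losing bid is Larkspur's $54, which sets the uniform price.
Total revenue = 4 × $54 = $216.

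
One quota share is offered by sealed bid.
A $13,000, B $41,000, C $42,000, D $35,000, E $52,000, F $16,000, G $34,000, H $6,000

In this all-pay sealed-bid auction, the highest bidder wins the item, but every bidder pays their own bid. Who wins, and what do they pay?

Rule: the highest bidder wins the item, but every bidder pays their own bid.
Bids ranked: 52,000 (E) > 42,000 (C) > 41,000 (B) > 35,000 (D) > 34,000 (G) > 16,000 (F) > …
E wins with the top bid; all bids are sunk regardless.

E pays $52,000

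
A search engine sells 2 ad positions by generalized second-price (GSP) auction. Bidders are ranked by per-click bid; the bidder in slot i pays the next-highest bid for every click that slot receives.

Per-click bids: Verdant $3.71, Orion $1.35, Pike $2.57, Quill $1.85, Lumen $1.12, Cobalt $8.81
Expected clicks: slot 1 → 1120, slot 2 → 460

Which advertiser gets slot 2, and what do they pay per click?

Per-click bids in order: $8.81 (Cobalt) > $3.71 (Verdant) > $2.57 (Pike) > …
Slot 2 goes to the second-ranked bidder, Verdant, who pays the next bid down: $2.57/click.

Verdant; $2.57 per click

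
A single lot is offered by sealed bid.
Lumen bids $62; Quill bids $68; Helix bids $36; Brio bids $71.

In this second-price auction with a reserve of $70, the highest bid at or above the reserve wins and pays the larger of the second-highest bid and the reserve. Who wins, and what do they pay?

Brio pays $70

Rule: the highest bid at or above the reserve wins and pays the larger of the second-highest bid and the reserve.
Bids ranked: 71 (Brio) > 68 (Quill) > 62 (Lumen) > 36 (Helix)
Brio has the top bid at or above the reserve ($71).
Second-highest bid $68 is below the reserve $70, so the reserve binds → payment $70.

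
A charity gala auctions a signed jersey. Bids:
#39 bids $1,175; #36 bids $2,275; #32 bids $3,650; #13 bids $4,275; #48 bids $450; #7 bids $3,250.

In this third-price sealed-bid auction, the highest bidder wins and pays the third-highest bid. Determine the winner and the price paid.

#13 pays $3,250

Sorting bids: 4,275 (#13) > 3,650 (#32) > 3,250 (#7) > 2,275 (#36) > 1,175 (#39) > 450 (#48)
#13 is highest; pays the third-highest bid, $3,250.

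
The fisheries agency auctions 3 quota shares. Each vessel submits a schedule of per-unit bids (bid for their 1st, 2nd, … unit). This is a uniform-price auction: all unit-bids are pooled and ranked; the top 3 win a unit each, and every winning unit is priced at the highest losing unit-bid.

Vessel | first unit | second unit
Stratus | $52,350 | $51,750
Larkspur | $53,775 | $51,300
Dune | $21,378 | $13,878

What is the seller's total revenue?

Total revenue: $153,900

All unit-bids, highest first — top 3: 53,775 (Larkspur-1), 52,350 (Stratus-1), 51,750 (Stratus-2)
The (k+1)-th unit-bid is $51,300.
Allocation: Larkspur 1, Stratus 2. Every unit priced at $51,300.
Revenue = 3 × 51,300 = $153,900.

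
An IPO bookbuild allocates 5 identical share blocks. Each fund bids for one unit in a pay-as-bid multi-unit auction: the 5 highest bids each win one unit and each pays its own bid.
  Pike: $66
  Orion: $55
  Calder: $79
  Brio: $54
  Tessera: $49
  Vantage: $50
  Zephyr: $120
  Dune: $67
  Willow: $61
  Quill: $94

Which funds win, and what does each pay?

Sorting: 120 (Zephyr), 94 (Quill), 79 (Calder), 67 (Dune), 66 (Pike), 61 (Willow), 55 (Orion), …
Top 5: Zephyr, Quill, Calder, Dune, Pike.
Each winner pays its own bid: Zephyr $120, Quill $94, Calder $79, Dune $67, Pike $66.

Zephyr $120, Quill $94, Calder $79, Dune $67, Pike $66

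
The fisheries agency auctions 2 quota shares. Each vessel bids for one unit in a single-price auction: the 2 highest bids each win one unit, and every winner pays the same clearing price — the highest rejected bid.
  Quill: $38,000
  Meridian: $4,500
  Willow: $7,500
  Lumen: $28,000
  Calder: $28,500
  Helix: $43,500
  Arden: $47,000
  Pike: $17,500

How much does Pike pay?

Pike pays $0

Bids ranked high→low: 47,000 (Arden), 43,500 (Helix), 38,000 (Quill), 28,500 (Calder), …
The 2 highest are Arden, Helix.
Clearing price = highest rejected bid = $38,000.
Pike does not win → pays $0.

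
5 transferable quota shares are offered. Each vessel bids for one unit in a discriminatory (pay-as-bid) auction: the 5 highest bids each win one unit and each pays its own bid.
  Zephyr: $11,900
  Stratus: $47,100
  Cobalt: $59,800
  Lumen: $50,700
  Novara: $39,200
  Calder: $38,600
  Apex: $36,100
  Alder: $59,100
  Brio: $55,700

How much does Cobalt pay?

Cobalt pays $59,800

Ordering the bids: 59,800 (Cobalt), 59,100 (Alder), 55,700 (Brio), 50,700 (Lumen), 47,100 (Stratus), 39,200 (Novara), 38,600 (Calder), …
The 5 highest are Cobalt, Alder, Brio, Lumen, Stratus.
Cobalt wins → own bid $59,800.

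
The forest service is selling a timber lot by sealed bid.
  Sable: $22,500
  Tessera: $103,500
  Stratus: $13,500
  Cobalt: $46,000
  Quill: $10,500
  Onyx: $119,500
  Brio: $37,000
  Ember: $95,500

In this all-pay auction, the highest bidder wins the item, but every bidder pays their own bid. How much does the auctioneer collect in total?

Total revenue: $448,000

Bids ranked: 119,500 (Onyx) > 103,500 (Tessera) > 95,500 (Ember) > 46,000 (Cobalt) > 37,000 (Brio) > 22,500 (Sable) > …
Onyx wins with the top bid; all bids are sunk regardless.
Every bidder forfeits their bid regardless of winning.
Revenue = 22,500 + 103,500 + 13,500 + 46,000 + 10,500 + 119,500 + 37,000 + 95,500 = $448,000.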